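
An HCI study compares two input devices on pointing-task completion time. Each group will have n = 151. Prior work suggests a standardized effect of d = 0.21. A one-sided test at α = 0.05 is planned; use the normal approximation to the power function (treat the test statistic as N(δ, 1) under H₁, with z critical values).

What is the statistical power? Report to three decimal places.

Power ≈ 0.571

Noncentrality parameter: δ = d·√(n/2) = 0.21 × √(151/2) = 1.8247
One-sided α = 0.05 → critical value z_{0.05} = 1.645.
Power = P(Z > 1.645 − δ) = Φ(0.180) = 0.5714.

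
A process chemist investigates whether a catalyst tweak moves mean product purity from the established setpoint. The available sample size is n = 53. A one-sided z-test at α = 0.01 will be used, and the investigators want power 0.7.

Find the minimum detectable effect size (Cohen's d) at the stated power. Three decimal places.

Required noncentrality: δ = z_{0.01} + z_{0.30} = 2.326 + 0.524 = 2.851.
δ = d·√n ⇒ d = δ/√n = 2.851/√53 = 0.3916.

d ≈ 0.392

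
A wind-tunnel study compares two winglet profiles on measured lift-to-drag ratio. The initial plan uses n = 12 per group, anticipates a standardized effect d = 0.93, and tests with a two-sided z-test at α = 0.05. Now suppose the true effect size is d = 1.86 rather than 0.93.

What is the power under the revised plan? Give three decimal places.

With d = 1.86: δ = d·√(n/2) = 1.86 × √(12/2) = 4.5561. Critical value z_{0.025} = 1.960.
Revised power = Φ(δ − 1.960) + Φ(−δ − 1.960) = Φ(2.596) + Φ(-6.516) = 0.9953 + 0.0000 = 0.9953.

Power ≈ 0.995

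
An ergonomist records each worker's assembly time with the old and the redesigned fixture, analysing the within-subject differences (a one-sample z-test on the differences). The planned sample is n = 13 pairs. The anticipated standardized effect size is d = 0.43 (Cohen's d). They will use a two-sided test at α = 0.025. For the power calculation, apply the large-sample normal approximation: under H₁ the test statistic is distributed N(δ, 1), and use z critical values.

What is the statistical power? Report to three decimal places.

Noncentrality parameter: δ = d·√n = 0.43 × √13 = 1.5504
Two-sided α = 0.025 → critical value z_{0.0125} = 2.241.
Power = Φ(δ − 2.241) + Φ(−δ − 2.241) = Φ(-0.691) + Φ(-3.792) = 0.2448 + 0.0001 = 0.2449.

Power ≈ 0.245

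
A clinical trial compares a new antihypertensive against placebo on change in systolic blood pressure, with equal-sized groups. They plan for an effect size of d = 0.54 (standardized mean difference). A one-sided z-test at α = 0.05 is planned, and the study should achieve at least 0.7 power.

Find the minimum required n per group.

n = 33 per group

Set Φ(δ − 1.645) = 0.7; then δ − 1.645 = Φ⁻¹(0.7) = 0.524, giving δ = 2.169.
δ = d·√(n/2) ⇒ n = 2(δ/d)² = 2 × (2.169 / 0.54)² = 32.27.
Round up to the next whole unit.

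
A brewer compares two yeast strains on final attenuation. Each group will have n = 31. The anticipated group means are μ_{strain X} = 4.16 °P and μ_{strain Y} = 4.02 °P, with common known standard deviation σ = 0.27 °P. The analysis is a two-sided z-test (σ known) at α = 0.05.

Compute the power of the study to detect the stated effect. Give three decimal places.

Standardized effect: d = |μ_{strain X} − μ_{strain Y}| / σ = |4.16 − 4.02| / 0.27 = 0.5185
Noncentrality parameter: λ = d·√(n/2) = 0.5185 × √(31/2) = 2.0414
Two-sided α = 0.05 → critical value z_{0.025} = 1.960.
Power = Φ(λ − 1.960) + Φ(−λ − 1.960) = Φ(0.081) + Φ(-4.001) = 0.5325 + 0.0000 = 0.5325.

Power ≈ 0.532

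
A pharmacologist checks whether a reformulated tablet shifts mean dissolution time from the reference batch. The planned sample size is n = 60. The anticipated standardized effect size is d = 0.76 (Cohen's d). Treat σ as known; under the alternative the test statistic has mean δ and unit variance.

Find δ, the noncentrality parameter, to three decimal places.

δ ≈ 5.887

The noncentrality parameter scales effect size by the design's sample-size factor: δ = d·√n = 0.76 × √60 = 5.8869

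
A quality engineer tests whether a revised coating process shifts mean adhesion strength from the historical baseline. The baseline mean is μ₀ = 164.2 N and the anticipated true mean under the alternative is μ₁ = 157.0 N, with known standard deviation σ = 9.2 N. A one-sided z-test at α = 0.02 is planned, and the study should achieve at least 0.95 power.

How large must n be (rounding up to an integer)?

Standardized effect: d = |μ₁ − μ₀| / σ = |157.0 − 164.2| / 9.2 = 0.7826
Set Φ(δ − 2.054) = 0.95; then δ − 2.054 = Φ⁻¹(0.95) = 1.645, giving δ = 3.699.
δ = d·√n ⇒ n = (δ/d)² = (3.699 / 0.7826)² = 22.34.
Round up to the next whole unit.

n = 23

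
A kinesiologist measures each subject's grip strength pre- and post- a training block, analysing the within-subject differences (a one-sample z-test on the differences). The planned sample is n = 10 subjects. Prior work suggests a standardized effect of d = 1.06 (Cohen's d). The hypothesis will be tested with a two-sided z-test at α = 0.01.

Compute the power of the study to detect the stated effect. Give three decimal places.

Power ≈ 0.781

Noncentrality parameter: δ = d·√n = 1.06 × √10 = 3.3520
Two-sided α = 0.01 → critical value z_{0.005} = 2.576.
Power = Φ(δ − 2.576) + Φ(−δ − 2.576) = Φ(0.776) + Φ(-5.928) = 0.7812 + 0.0000 = 0.7812.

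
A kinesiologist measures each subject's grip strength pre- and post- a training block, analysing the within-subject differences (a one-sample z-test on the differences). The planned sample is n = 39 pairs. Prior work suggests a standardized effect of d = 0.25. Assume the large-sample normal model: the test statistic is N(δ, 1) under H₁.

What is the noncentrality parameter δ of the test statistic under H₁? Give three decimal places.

The noncentrality parameter scales effect size by the design's sample-size factor: δ = d·√n = 0.25 × √39 = 1.5612

δ ≈ 1.561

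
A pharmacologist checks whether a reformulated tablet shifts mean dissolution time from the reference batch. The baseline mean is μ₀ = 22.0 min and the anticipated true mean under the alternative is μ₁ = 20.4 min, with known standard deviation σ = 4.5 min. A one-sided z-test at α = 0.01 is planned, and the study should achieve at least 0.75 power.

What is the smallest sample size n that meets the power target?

n = 72

Standardized effect: d = |μ₁ − μ₀| / σ = |20.4 − 22.0| / 4.5 = 0.3556
Set Φ(δ − 2.326) = 0.75; then δ − 2.326 = Φ⁻¹(0.75) = 0.674, giving δ = 3.001.
δ = d·√n ⇒ n = (δ/d)² = (3.001 / 0.3556)² = 71.23.
Round up to the next whole unit.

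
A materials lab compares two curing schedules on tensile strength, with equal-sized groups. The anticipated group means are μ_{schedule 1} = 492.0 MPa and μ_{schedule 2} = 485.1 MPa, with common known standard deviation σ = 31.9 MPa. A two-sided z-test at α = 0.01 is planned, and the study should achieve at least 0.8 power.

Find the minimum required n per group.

Standardized effect: d = |μ_{schedule 1} − μ_{schedule 2}| / σ = |492.0 − 485.1| / 31.9 = 0.2163
Set Φ(δ − 2.576) = 0.8; then δ − 2.576 = Φ⁻¹(0.8) = 0.842, giving δ = 3.417.
(Ignoring the negligible lower-tail rejection probability gives the usual closed-form inversion.)
δ = d·√(n/2) ⇒ n = 2(δ/d)² = 2 × (3.417 / 0.2163)² = 499.25.
Round up to the next whole unit.

n = 500 per group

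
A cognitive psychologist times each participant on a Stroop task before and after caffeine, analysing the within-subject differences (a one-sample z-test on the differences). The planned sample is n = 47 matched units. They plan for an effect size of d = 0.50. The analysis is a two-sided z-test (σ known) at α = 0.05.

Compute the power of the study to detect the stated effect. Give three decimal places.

Power ≈ 0.929

Noncentrality parameter: δ = d·√n = 0.50 × √47 = 3.4278
Critical value for a two-sided test at α = 0.05: z_{α/2} = 1.960.
Power = Φ(δ − 1.960) + Φ(−δ − 1.960) = Φ(1.468) + Φ(-5.388) = 0.9289 + 0.0000 = 0.9289.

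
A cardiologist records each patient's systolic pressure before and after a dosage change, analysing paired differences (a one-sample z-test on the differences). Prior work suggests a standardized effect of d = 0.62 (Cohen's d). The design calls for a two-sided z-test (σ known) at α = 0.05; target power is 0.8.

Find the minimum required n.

n = 21

For power 0.8 need Φ(δ − z_{0.025}) = 0.8, so δ = z_{0.025} + z_{0.20} = 1.960 + 0.842 = 2.802.
(Ignoring the negligible lower-tail rejection probability gives the usual closed-form inversion.)
δ = d·√n ⇒ n = (δ/d)² = (2.802 / 0.62)² = 20.42.
Rounding up, n = 21.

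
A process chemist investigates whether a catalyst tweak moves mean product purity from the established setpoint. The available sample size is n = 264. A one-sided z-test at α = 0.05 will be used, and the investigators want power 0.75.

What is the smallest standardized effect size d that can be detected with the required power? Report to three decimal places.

d ≈ 0.143

Required noncentrality: δ = z_{0.05} + z_{0.25} = 1.645 + 0.674 = 2.319.
δ = d·√n ⇒ d = δ/√n = 2.319/√264 = 0.1427.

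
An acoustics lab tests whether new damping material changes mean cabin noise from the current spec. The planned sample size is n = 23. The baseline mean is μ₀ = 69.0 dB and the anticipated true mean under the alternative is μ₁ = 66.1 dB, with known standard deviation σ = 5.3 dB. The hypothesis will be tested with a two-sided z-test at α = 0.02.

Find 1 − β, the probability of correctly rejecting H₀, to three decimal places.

Power ≈ 0.617

Standardized effect: d = |μ₁ − μ₀| / σ = |66.1 − 69.0| / 5.3 = 0.5472
Noncentrality parameter: δ = d·√n = 0.5472 × √23 = 2.6241
Two-sided α = 0.02 → critical value z_{0.01} = 2.326.
Power = Φ(δ − 2.326) + Φ(−δ − 2.326) = Φ(0.298) + Φ(-4.950) = 0.6171 + 0.0000 = 0.6171.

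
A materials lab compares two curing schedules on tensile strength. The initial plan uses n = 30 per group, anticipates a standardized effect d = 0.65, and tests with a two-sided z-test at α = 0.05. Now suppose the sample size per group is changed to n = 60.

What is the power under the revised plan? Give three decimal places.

With n = 60 per group: δ = d·√(n/2) = 0.65 × √(60/2) = 3.5602. Critical value z_{0.025} = 1.960.
Revised power = Φ(δ − 1.960) + Φ(−δ − 1.960) = Φ(1.600) + Φ(-5.520) = 0.9452 + 0.0000 = 0.9452.

Power ≈ 0.945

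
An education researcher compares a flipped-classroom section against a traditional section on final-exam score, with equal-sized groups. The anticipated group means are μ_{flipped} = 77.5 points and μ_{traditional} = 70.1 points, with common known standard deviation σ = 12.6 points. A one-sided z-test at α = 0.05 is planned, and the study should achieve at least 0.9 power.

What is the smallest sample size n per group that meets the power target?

n = 50 per group

Standardized effect: d = |μ_{flipped} − μ_{traditional}| / σ = |77.5 − 70.1| / 12.6 = 0.5873
Set Φ(δ − 1.645) = 0.9; then δ − 1.645 = Φ⁻¹(0.9) = 1.282, giving δ = 2.926.
δ = d·√(n/2) ⇒ n = 2(δ/d)² = 2 × (2.926 / 0.5873)² = 49.66.
Rounding up, n = 50 per group.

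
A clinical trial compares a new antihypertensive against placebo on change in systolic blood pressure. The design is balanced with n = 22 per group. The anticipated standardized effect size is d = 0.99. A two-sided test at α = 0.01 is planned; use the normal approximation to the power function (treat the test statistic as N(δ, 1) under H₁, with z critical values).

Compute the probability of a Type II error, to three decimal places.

β ≈ 0.240

Noncentrality parameter: δ = d·√(n/2) = 0.99 × √(22/2) = 3.2835
Critical value for a two-sided test at α = 0.01: z_{α/2} = 2.576.
Power = Φ(δ − 2.576) + Φ(−δ − 2.576) = Φ(0.708) + Φ(-5.859) = 0.7604 + 0.0000 = 0.7604.
Type II error: β = 1 − power = 1 − 0.7604 = 0.2396.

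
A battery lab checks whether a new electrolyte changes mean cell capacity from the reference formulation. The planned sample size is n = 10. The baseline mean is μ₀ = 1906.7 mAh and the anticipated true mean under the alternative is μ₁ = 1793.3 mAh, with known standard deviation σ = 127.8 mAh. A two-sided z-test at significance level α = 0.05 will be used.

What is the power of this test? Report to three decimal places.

Power ≈ 0.801

Standardized effect: d = |μ₁ − μ₀| / σ = |1793.3 − 1906.7| / 127.8 = 0.8873
Noncentrality parameter: δ = d·√n = 0.8873 × √10 = 2.8060
Critical value for a two-sided test at α = 0.05: z_{α/2} = 1.960.
Power = Φ(δ − 1.960) + Φ(−δ − 1.960) = Φ(0.846) + Φ(-4.766) = 0.8012 + 0.0000 = 0.8012.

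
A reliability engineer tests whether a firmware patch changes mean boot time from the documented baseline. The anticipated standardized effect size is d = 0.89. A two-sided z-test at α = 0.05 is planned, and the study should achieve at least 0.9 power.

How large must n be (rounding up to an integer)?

n = 14

Set Φ(δ − 1.960) = 0.9; then δ − 1.960 = Φ⁻¹(0.9) = 1.282, giving δ = 3.242.
(Ignoring the negligible lower-tail rejection probability gives the usual closed-form inversion.)
δ = d·√n ⇒ n = (δ/d)² = (3.242 / 0.89)² = 13.27.
Rounding up, n = 14.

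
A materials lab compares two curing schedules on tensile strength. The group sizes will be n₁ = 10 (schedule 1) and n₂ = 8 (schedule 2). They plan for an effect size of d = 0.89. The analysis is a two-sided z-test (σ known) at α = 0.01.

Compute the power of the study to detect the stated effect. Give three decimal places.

Noncentrality parameter: δ = d / √(1/n₁ + 1/n₂) = 0.89 / √(1/10 + 1/8) = 1.8763
Critical value for a two-sided test at α = 0.01: z_{α/2} = 2.576.
Power = Φ(δ − 2.576) + Φ(−δ − 2.576) = Φ(-0.700) + Φ(-4.452) = 0.2421 + 0.0000 = 0.2421.

Power ≈ 0.242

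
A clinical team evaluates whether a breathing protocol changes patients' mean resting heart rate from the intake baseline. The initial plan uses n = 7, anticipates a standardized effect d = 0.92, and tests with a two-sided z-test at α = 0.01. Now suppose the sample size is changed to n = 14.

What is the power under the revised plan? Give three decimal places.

With n = 14: δ = d·√n = 0.92 × √14 = 3.4423. Critical value z_{0.005} = 2.576.
Revised power = Φ(δ − 2.576) + Φ(−δ − 2.576) = Φ(0.866) + Φ(-6.018) = 0.8069 + 0.0000 = 0.8069.

Power ≈ 0.807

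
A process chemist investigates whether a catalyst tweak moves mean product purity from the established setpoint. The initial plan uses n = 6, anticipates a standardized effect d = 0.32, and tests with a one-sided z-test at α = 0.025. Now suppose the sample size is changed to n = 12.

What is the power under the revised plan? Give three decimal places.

Power ≈ 0.197

With n = 12: δ = d·√n = 0.32 × √12 = 1.1085. Critical value z_{0.025} = 1.960.
Revised power = Φ(δ − 1.960) = Φ(-0.851) = 0.1973.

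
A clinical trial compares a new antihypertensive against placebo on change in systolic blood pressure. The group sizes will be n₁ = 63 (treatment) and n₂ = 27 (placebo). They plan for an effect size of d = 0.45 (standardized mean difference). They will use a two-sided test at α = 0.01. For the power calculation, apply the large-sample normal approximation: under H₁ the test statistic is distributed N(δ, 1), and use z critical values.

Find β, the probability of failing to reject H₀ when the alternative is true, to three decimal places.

Noncentrality parameter: δ = d / √(1/n₁ + 1/n₂) = 0.45 / √(1/63 + 1/27) = 1.9563
Critical value for a two-sided test at α = 0.01: z_{α/2} = 2.576.
Power = Φ(δ − 2.576) + Φ(−δ − 2.576) = Φ(-0.619) + Φ(-4.532) = 0.2678 + 0.0000 = 0.2678.
Type II error: β = 1 − power = 1 − 0.2678 = 0.7322.

β ≈ 0.732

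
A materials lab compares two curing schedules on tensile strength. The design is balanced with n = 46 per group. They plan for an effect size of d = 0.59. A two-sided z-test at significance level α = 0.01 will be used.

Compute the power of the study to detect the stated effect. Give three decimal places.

Power ≈ 0.600

Noncentrality parameter: δ = d·√(n/2) = 0.59 × √(46/2) = 2.8295
Two-sided α = 0.01 → critical value z_{0.005} = 2.576.
Power = Φ(δ − 2.576) + Φ(−δ − 2.576) = Φ(0.254) + Φ(-5.405) = 0.6001 + 0.0000 = 0.6001.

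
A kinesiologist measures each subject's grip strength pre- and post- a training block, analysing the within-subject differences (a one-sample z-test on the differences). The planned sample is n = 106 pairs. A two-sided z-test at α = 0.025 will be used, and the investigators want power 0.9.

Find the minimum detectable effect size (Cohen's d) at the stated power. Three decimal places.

Need Φ(δ − 2.241) = 0.9, so δ = 2.241 + 1.282 = 3.523.
(Lower-tail contribution to power is negligible for δ > 0.)
δ = d·√n ⇒ d = δ/√n = 3.523/√106 = 0.3422.

d ≈ 0.342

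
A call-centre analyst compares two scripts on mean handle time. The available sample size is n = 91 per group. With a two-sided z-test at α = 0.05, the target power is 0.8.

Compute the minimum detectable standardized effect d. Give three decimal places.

d ≈ 0.415

Need Φ(δ − 1.960) = 0.8, so δ = 1.960 + 0.842 = 2.802.
(The second rejection-region term Φ(−δ − z_{α/2}) is negligible and dropped.)
δ = d·√(n/2) ⇒ d = δ/√(n/2) = 2.802/√(91/2) = 0.4153.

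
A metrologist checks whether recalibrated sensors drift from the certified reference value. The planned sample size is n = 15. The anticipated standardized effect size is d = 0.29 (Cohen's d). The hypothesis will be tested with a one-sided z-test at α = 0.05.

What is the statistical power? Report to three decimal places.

Power ≈ 0.301

Noncentrality parameter: δ = d·√n = 0.29 × √15 = 1.1232
One-sided α = 0.05 → critical value z_{0.05} = 1.645.
Power = Φ(δ − 1.645) = Φ(-0.522) = 0.3009.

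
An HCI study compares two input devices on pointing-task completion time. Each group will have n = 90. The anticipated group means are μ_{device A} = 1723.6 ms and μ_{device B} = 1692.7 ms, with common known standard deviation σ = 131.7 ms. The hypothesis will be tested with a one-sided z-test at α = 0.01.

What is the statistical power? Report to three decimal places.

Standardized effect: d = |μ_{device A} − μ_{device B}| / σ = |1723.6 − 1692.7| / 131.7 = 0.2346
Noncentrality parameter: δ = d·√(n/2) = 0.2346 × √(90/2) = 1.5739
Critical value for a one-sided test at α = 0.01: z_α = 2.326.
Power = Φ(δ − 2.326) = Φ(-0.752) = 0.2259.

Power ≈ 0.226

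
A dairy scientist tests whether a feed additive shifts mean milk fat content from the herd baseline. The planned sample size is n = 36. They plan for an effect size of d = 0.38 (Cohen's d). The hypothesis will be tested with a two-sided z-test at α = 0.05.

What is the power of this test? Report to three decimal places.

Power ≈ 0.626

Noncentrality parameter: δ = d·√n = 0.38 × √36 = 2.2800
Two-sided α = 0.05 → critical value z_{0.025} = 1.960.
Power = Φ(δ − 1.960) + Φ(−δ − 1.960) = Φ(0.320) + Φ(-4.240) = 0.6255 + 0.0000 = 0.6255.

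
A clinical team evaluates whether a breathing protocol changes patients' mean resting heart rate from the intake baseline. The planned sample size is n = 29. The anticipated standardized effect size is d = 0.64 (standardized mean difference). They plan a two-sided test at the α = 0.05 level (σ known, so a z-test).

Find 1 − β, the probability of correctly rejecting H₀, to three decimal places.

Power ≈ 0.931

Noncentrality parameter: δ = d·√n = 0.64 × √29 = 3.4465
Critical value for a two-sided test at α = 0.05: z_{α/2} = 1.960.
Power = Φ(δ − 1.960) + Φ(−δ − 1.960) = Φ(1.487) + Φ(-5.406) = 0.9314 + 0.0000 = 0.9314.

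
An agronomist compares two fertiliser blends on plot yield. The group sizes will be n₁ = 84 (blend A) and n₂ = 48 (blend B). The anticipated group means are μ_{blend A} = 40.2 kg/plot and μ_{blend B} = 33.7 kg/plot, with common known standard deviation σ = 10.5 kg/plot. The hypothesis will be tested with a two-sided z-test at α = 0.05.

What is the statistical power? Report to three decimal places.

Power ≈ 0.928

Standardized effect: d = |μ_{blend A} − μ_{blend B}| / σ = |40.2 − 33.7| / 10.5 = 0.6190
Noncentrality parameter: δ = d / √(1/n₁ + 1/n₂) = 0.6190 / √(1/84 + 1/48) = 3.4213
Critical value for a two-sided test at α = 0.05: z_{α/2} = 1.960.
Power = Φ(δ − 1.960) + Φ(−δ − 1.960) = Φ(1.461) + Φ(-5.381) = 0.9280 + 0.0000 = 0.9280.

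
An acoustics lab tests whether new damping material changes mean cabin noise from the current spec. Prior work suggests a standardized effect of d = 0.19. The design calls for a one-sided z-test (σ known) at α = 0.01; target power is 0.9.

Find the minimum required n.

n = 361

Set Φ(δ − 2.326) = 0.9; then δ − 2.326 = Φ⁻¹(0.9) = 1.282, giving δ = 3.608.
δ = d·√n ⇒ n = (δ/d)² = (3.608 / 0.19)² = 360.58.
Round up to the next whole unit.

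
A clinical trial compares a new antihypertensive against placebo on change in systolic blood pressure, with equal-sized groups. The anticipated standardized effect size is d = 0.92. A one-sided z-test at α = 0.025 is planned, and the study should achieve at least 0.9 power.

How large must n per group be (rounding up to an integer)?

For power 0.9 need Φ(δ − z_{0.025}) = 0.9, so δ = z_{0.025} + z_{0.10} = 1.960 + 1.282 = 3.242.
δ = d·√(n/2) ⇒ n = 2(δ/d)² = 2 × (3.242 / 0.92)² = 24.83.
Round up to the next whole unit.

n = 25 per group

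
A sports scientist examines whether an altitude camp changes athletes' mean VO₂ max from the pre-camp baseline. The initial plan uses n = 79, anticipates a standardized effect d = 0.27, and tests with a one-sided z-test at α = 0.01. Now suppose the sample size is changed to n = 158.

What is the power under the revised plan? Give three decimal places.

Power ≈ 0.857

With n = 158: δ = d·√n = 0.27 × √158 = 3.3938. Critical value z_{0.01} = 2.326.
Revised power = P(Z > 2.326 − δ) = Φ(1.067) = 0.8571.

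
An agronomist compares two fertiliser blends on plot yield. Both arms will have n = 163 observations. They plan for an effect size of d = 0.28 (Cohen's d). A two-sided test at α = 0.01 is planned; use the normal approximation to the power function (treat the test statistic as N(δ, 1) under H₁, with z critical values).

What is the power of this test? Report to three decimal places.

Power ≈ 0.481

Noncentrality parameter: δ = d·√(n/2) = 0.28 × √(163/2) = 2.5278
Critical value for a two-sided test at α = 0.01: z_{α/2} = 2.576.
Power = Φ(δ − 2.576) + Φ(−δ − 2.576) = Φ(-0.048) + Φ(-5.104) = 0.4808 + 0.0000 = 0.4808.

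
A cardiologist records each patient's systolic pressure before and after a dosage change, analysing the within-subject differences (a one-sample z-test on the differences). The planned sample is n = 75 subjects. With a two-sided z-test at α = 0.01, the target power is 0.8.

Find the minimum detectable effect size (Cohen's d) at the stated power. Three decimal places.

d ≈ 0.395

Required noncentrality: δ = z_{0.005} + z_{0.20} = 2.576 + 0.842 = 3.417.
(Lower-tail contribution to power is negligible for δ > 0.)
δ = d·√n ⇒ d = δ/√n = 3.417/√75 = 0.3946.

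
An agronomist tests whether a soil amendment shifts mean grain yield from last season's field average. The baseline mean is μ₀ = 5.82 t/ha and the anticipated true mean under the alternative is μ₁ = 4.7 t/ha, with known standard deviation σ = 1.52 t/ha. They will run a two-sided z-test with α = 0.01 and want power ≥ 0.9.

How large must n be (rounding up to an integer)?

Standardized effect: d = |μ₁ − μ₀| / σ = |4.7 − 5.82| / 1.52 = 0.7368
Set Φ(δ − 2.576) = 0.9; then δ − 2.576 = Φ⁻¹(0.9) = 1.282, giving δ = 3.857.
(The Φ(−δ − z_{α/2}) term is vanishingly small for δ > 0 and is dropped in the standard sample-size formula.)
δ = d·√n ⇒ n = (δ/d)² = (3.857 / 0.7368)² = 27.41.
Rounding up, n = 28.

n = 28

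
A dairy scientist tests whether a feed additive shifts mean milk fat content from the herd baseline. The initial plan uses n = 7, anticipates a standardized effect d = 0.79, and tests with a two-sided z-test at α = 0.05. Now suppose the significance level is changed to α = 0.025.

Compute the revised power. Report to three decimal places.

δ = d·√n = 0.79 × √7 = 2.0901 (unchanged). New critical value: z_{0.0125} = 2.241.
Revised power = Φ(δ − 2.241) + Φ(−δ − 2.241) = Φ(-0.151) + Φ(-4.332) = 0.4399 + 0.0000 = 0.4399.

Power ≈ 0.440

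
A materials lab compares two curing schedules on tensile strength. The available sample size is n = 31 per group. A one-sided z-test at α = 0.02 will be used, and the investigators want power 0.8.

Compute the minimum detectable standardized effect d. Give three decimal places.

d ≈ 0.735

Required noncentrality: δ = z_{0.02} + z_{0.20} = 2.054 + 0.842 = 2.895.
δ = d·√(n/2) ⇒ d = δ/√(n/2) = 2.895/√(31/2) = 0.7354.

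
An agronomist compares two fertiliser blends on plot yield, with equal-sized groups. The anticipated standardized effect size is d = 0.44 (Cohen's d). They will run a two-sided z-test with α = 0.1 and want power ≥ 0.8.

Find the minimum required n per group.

Set Φ(δ − 1.645) = 0.8; then δ − 1.645 = Φ⁻¹(0.8) = 0.842, giving δ = 2.486.
(Ignoring the negligible lower-tail rejection probability gives the usual closed-form inversion.)
δ = d·√(n/2) ⇒ n = 2(δ/d)² = 2 × (2.486 / 0.44)² = 63.87.
Rounding up, n = 64 per group.

n = 64 per group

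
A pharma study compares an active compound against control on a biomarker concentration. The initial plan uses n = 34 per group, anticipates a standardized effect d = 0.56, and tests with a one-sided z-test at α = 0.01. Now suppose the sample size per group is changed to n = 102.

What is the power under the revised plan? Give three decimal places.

With n = 102 per group: δ = d·√(n/2) = 0.56 × √(102/2) = 3.9992. Critical value z_{0.01} = 2.326.
Revised power = P(Z > 2.326 − δ) = Φ(1.673) = 0.9528.

Power ≈ 0.953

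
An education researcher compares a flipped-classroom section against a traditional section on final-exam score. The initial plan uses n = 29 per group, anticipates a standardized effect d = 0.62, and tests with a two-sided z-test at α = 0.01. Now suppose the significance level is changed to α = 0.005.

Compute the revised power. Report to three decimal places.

Power ≈ 0.328

δ = d·√(n/2) = 0.62 × √(29/2) = 2.3609 (unchanged). New critical value: z_{0.0025} = 2.807.
Revised power = Φ(δ − 2.807) + Φ(−δ − 2.807) = Φ(-0.446) + Φ(-5.168) = 0.3277 + 0.0000 = 0.3277.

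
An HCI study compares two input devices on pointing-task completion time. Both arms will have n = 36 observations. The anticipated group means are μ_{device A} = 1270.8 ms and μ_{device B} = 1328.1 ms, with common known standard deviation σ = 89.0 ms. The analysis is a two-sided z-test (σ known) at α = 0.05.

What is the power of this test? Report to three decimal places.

Standardized effect: d = |μ_{device A} − μ_{device B}| / σ = |1270.8 − 1328.1| / 89.0 = 0.6438
Noncentrality parameter: δ = d·√(n/2) = 0.6438 × √(36/2) = 2.7315
Two-sided α = 0.05 → critical value z_{0.025} = 1.960.
Power = Φ(δ − 1.960) + Φ(−δ − 1.960) = Φ(0.772) + Φ(-4.691) = 0.7798 + 0.0000 = 0.7798.

Power ≈ 0.780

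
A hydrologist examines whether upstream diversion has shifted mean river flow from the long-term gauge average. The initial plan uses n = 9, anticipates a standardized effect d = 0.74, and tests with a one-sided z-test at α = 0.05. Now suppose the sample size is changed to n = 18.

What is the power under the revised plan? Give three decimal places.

With n = 18: δ = d·√n = 0.74 × √18 = 3.1396. Critical value z_{0.05} = 1.645.
Revised power = Φ(δ − 1.645) = Φ(1.495) = 0.9325.

Power ≈ 0.933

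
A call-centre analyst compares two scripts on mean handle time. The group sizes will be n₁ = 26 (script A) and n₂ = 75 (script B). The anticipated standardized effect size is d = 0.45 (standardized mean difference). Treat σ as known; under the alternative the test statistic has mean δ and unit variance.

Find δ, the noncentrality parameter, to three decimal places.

δ ≈ 1.977

The noncentrality parameter scales effect size by the design's sample-size factor: δ = d / √(1/n₁ + 1/n₂) = 0.45 / √(1/26 + 1/75) = 1.9773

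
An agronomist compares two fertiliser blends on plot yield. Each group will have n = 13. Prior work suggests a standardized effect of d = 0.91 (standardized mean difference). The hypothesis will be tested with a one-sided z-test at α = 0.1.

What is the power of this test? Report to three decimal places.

Power ≈ 0.850

Noncentrality parameter: δ = d·√(n/2) = 0.91 × √(13/2) = 2.3201
Critical value for a one-sided test at α = 0.1: z_α = 1.282.
Power = Φ(δ − 1.282) = Φ(1.039) = 0.8505.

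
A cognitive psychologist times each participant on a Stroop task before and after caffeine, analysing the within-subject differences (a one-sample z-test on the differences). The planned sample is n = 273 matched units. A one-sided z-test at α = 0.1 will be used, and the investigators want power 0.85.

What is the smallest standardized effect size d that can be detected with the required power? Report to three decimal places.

Required noncentrality: δ = z_{0.1} + z_{0.15} = 1.282 + 1.036 = 2.318.
δ = d·√n ⇒ d = δ/√n = 2.318/√273 = 0.1403.

d ≈ 0.140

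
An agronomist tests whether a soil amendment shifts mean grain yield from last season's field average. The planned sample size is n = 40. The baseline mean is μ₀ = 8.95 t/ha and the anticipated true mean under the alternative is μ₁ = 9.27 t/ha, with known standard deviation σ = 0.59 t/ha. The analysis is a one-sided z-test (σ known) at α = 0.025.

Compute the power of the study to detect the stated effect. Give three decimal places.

Standardized effect: d = |μ₁ − μ₀| / σ = |9.27 − 8.95| / 0.59 = 0.5424
Noncentrality parameter: δ = d·√n = 0.5424 × √40 = 3.4303
Critical value for a one-sided test at α = 0.025: z_α = 1.960.
Power = P(Z > 1.960 − δ) = Φ(1.470) = 0.9293.

Power ≈ 0.929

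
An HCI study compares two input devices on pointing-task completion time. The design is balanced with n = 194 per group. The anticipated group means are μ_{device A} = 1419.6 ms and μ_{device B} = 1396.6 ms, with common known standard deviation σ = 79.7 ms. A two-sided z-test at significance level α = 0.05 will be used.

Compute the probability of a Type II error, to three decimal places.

Standardized effect: d = |μ_{device A} − μ_{device B}| / σ = |1419.6 − 1396.6| / 79.7 = 0.2886
Noncentrality parameter: δ = d·√(n/2) = 0.2886 × √(194/2) = 2.8422
Two-sided α = 0.05 → critical value z_{0.025} = 1.960.
Power = Φ(δ − 1.960) + Φ(−δ − 1.960) = Φ(0.882) + Φ(-4.802) = 0.8112 + 0.0000 = 0.8112.
Type II error: β = 1 − power = 1 − 0.8112 = 0.1888.

β ≈ 0.189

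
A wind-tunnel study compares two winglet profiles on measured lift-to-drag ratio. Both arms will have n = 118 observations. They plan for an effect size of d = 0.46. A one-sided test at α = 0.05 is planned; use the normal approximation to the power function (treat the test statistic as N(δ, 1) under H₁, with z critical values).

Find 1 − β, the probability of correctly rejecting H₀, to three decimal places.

Power ≈ 0.971

Noncentrality parameter: δ = d·√(n/2) = 0.46 × √(118/2) = 3.5333
Critical value for a one-sided test at α = 0.05: z_α = 1.645.
Power = P(Z > 1.645 − δ) = Φ(1.888) = 0.9705.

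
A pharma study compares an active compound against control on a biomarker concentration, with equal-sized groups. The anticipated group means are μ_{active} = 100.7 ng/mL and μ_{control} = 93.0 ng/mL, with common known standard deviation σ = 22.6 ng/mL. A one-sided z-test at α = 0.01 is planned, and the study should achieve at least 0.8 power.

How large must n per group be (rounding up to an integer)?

Standardized effect: d = |μ_{active} − μ_{control}| / σ = |100.7 − 93.0| / 22.6 = 0.3407
For power 0.8 need Φ(δ − z_{0.01}) = 0.8, so δ = z_{0.01} + z_{0.20} = 2.326 + 0.842 = 3.168.
δ = d·√(n/2) ⇒ n = 2(δ/d)² = 2 × (3.168 / 0.3407)² = 172.91.
Rounding up, n = 173 per group.

n = 173 per group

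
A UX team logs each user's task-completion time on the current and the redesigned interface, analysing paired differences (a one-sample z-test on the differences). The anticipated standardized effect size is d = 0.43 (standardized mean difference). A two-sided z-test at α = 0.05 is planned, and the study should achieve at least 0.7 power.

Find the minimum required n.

n = 34

For power 0.7 need Φ(δ − z_{0.025}) = 0.7, so δ = z_{0.025} + z_{0.30} = 1.960 + 0.524 = 2.484.
(For δ > 0 the lower-tail rejection region contributes negligibly to power, so the one-term inversion is standard.)
δ = d·√n ⇒ n = (δ/d)² = (2.484 / 0.43)² = 33.38.
Round up to the next whole unit.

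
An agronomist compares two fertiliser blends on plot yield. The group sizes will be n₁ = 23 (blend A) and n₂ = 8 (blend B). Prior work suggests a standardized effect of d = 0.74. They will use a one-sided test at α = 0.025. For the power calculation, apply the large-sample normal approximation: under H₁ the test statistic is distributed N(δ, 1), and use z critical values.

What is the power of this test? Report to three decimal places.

Noncentrality parameter: δ = d / √(1/n₁ + 1/n₂) = 0.74 / √(1/23 + 1/8) = 1.8029
One-sided α = 0.025 → critical value z_{0.025} = 1.960.
Power = P(Z > 1.960 − δ) = Φ(-0.157) = 0.4376.

Power ≈ 0.438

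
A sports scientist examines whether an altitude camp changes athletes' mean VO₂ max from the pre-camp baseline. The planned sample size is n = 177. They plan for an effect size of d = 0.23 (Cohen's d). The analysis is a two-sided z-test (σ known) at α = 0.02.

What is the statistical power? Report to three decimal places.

Noncentrality parameter: δ = d·√n = 0.23 × √177 = 3.0600
Two-sided α = 0.02 → critical value z_{0.01} = 2.326.
Power = Φ(δ − 2.326) + Φ(−δ − 2.326) = Φ(0.734) + Φ(-5.386) = 0.7684 + 0.0000 = 0.7684.

Power ≈ 0.768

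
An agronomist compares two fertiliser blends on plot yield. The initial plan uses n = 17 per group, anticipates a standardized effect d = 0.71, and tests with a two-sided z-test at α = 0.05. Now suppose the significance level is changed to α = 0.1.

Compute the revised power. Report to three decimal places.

Power ≈ 0.665

δ = d·√(n/2) = 0.71 × √(17/2) = 2.0700 (unchanged). New critical value: z_{0.05} = 1.645.
Revised power = Φ(δ − 1.645) + Φ(−δ − 1.645) = Φ(0.425) + Φ(-3.715) = 0.6646 + 0.0001 = 0.6647.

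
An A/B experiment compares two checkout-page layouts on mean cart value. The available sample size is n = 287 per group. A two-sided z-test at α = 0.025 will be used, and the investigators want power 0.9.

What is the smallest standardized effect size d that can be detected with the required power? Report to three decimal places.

d ≈ 0.294

Need Φ(δ − 2.241) = 0.9, so δ = 2.241 + 1.282 = 3.523.
(Lower-tail contribution to power is negligible for δ > 0.)
δ = d·√(n/2) ⇒ d = δ/√(n/2) = 3.523/√(287/2) = 0.2941.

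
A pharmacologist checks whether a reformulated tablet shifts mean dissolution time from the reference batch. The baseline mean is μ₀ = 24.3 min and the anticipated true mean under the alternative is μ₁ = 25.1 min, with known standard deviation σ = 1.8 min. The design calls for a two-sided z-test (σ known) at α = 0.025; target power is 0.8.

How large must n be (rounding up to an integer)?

Standardized effect: d = |μ₁ − μ₀| / σ = |25.1 − 24.3| / 1.8 = 0.4444
Set Φ(δ − 2.241) = 0.8; then δ − 2.241 = Φ⁻¹(0.8) = 0.842, giving δ = 3.083.
(For δ > 0 the lower-tail rejection region contributes negligibly to power, so the one-term inversion is standard.)
δ = d·√n ⇒ n = (δ/d)² = (3.083 / 0.4444)² = 48.12.
Round up to the next whole unit.

n = 49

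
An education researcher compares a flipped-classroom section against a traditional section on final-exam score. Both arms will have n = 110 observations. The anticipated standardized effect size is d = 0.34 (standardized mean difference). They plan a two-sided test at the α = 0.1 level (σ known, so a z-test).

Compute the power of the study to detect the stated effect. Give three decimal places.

Power ≈ 0.810

Noncentrality parameter: δ = d·√(n/2) = 0.34 × √(110/2) = 2.5215
Two-sided α = 0.1 → critical value z_{0.05} = 1.645.
Power = Φ(δ − 1.645) + Φ(−δ − 1.645) = Φ(0.877) + Φ(-4.166) = 0.8097 + 0.0000 = 0.8097.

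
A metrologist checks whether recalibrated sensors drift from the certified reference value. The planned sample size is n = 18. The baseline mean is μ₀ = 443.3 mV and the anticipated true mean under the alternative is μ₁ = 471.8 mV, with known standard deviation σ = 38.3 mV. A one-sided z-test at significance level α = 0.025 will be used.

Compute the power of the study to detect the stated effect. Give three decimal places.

Power ≈ 0.884

Standardized effect: d = |μ₁ − μ₀| / σ = |471.8 − 443.3| / 38.3 = 0.7441
Noncentrality parameter: δ = d·√n = 0.7441 × √18 = 3.1571
Critical value for a one-sided test at α = 0.025: z_α = 1.960.
Power = P(Z > 1.960 − δ) = Φ(1.197) = 0.8844.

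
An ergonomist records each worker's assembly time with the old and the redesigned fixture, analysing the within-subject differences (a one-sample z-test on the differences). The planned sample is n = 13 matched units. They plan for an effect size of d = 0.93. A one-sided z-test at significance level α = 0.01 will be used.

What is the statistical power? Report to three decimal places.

Power ≈ 0.848

Noncentrality parameter: δ = d·√n = 0.93 × √13 = 3.3532
Critical value for a one-sided test at α = 0.01: z_α = 2.326.
Power = P(Z > 2.326 − δ) = Φ(1.027) = 0.8477.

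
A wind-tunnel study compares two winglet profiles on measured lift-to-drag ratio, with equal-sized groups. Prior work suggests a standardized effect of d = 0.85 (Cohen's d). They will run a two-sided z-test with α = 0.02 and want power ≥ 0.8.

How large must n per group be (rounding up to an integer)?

For power 0.8 need Φ(δ − z_{0.01}) = 0.8, so δ = z_{0.01} + z_{0.20} = 2.326 + 0.842 = 3.168.
(The Φ(−δ − z_{α/2}) term is vanishingly small for δ > 0 and is dropped in the standard sample-size formula.)
δ = d·√(n/2) ⇒ n = 2(δ/d)² = 2 × (3.168 / 0.85)² = 27.78.
Rounding up, n = 28 per group.

n = 28 per group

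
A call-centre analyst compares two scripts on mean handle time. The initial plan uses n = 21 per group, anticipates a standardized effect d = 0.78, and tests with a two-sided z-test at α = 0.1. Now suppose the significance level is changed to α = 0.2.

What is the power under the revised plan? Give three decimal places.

Power ≈ 0.894

δ = d·√(n/2) = 0.78 × √(21/2) = 2.5275 (unchanged). New critical value: z_{0.1} = 1.282.
Revised power = Φ(δ − 1.282) + Φ(−δ − 1.282) = Φ(1.246) + Φ(-3.809) = 0.8936 + 0.0001 = 0.8937.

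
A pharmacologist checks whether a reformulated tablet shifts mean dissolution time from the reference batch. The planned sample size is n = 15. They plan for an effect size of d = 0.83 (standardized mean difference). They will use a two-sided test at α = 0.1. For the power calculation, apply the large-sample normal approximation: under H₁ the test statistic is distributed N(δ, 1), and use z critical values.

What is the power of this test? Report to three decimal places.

Noncentrality parameter: δ = d·√n = 0.83 × √15 = 3.2146
Critical value for a two-sided test at α = 0.1: z_{α/2} = 1.645.
Power = Φ(δ − 1.645) + Φ(−δ − 1.645) = Φ(1.570) + Φ(-4.859) = 0.9418 + 0.0000 = 0.9418.

Power ≈ 0.942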